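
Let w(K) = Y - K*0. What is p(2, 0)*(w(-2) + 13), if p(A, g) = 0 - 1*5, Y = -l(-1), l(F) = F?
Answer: -70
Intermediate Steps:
Y = 1 (Y = -1*(-1) = 1)
w(K) = 1 (w(K) = 1 - K*0 = 1 - 1*0 = 1 + 0 = 1)
p(A, g) = -5 (p(A, g) = 0 - 5 = -5)
p(2, 0)*(w(-2) + 13) = -5*(1 + 13) = -5*14 = -70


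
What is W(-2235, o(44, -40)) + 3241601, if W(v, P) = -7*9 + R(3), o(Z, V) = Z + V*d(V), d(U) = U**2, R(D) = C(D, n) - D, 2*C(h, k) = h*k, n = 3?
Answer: 6483079/2 ≈ 3.2415e+6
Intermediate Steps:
C(h, k) = h*k/2 (C(h, k) = (h*k)/2 = h*k/2)
R(D) = D/2 (R(D) = (1/2)*D*3 - D = 3*D/2 - D = D/2)
o(Z, V) = Z + V**3 (o(Z, V) = Z + V*V**2 = Z + V**3)
W(v, P) = -123/2 (W(v, P) = -7*9 + (1/2)*3 = -63 + 3/2 = -123/2)
W(-2235, o(44, -40)) + 3241601 = -123/2 + 3241601 = 6483079/2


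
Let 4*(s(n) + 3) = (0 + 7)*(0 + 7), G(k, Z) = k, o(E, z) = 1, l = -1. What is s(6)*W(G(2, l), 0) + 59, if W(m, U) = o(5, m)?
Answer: 273/4 ≈ 68.250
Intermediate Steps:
W(m, U) = 1
s(n) = 37/4 (s(n) = -3 + ((0 + 7)*(0 + 7))/4 = -3 + (7*7)/4 = -3 + (¼)*49 = -3 + 49/4 = 37/4)
s(6)*W(G(2, l), 0) + 59 = (37/4)*1 + 59 = 37/4 + 59 = 273/4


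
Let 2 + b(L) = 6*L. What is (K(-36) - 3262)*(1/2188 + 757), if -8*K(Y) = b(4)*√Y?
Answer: -2701453027/1094 - 54658461*I/4376 ≈ -2.4693e+6 - 12491.0*I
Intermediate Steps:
b(L) = -2 + 6*L
K(Y) = -11*√Y/4 (K(Y) = -(-2 + 6*4)*√Y/8 = -(-2 + 24)*√Y/8 = -11*√Y/4)
(K(-36) - 3262)*(1/2188 + 757) = (-33*I/2 - 3262)*(1/2188 + 757) = (-33*I/2 - 3262)*(1656317/2188) = (-3262 - 33*I/2)*(1656317/2188) = -2701453027/1094 - 54658461*I/4376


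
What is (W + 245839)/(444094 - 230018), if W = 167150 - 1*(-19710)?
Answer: 432699/214076 ≈ 2.0212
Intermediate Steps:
W = 186860 (W = 167150 + 19710 = 186860)
(W + 245839)/(444094 - 230018) = (186860 + 245839)/(444094 - 230018) = 432699/214076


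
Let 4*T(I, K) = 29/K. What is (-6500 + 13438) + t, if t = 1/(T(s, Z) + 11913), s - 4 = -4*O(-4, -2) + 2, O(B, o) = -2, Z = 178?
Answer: 58848706442/8482085 ≈ 6938.0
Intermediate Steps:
s = 14 (s = 4 + (-4*(-2) + 2) = 4 + (8 + 2) = 4 + 10 = 14)
T(I, K) = 29/(4*K) (T(I, K) = (29/K)/4 = 29/(4*K))
t = 712/8482085 (t = 1/((29/4)/178 + 11913) = 1/((29/4)*(1/178) + 11913) = 1/(29/712 + 11913) = 1/(8482085/712) = 712/8482085 ≈ 8.3942e-5)
(-6500 + 13438) + t = (-6500 + 13438) + 712/8482085 = 6938 + 712/8482085 = 58848706442/8482085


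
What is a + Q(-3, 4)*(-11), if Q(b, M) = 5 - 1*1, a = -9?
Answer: -53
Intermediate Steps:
Q(b, M) = 4 (Q(b, M) = 5 - 1 = 4)
a + Q(-3, 4)*(-11) = -9 + 4*(-11) = -9 - 44 = -53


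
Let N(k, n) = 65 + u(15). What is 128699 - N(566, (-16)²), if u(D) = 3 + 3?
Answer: 128628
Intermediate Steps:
u(D) = 6
N(k, n) = 71 (N(k, n) = 65 + 6 = 71)
128699 - N(566, (-16)²) = 128699 - 1*71 = 128699 - 71 = 128628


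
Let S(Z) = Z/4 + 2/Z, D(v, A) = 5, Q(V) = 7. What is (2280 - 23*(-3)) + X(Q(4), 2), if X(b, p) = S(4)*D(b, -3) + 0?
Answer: 4713/2 ≈ 2356.5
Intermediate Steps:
S(Z) = 2/Z + Z/4 (S(Z) = Z*(¼) + 2/Z = Z/4 + 2/Z = 2/Z + Z/4)
X(b, p) = 15/2 (X(b, p) = (2/4 + (¼)*4)*5 + 0 = (2*(¼) + 1)*5 + 0 = (½ + 1)*5 + 0 = (3/2)*5 + 0 = 15/2 + 0 = 15/2)
(2280 - 23*(-3)) + X(Q(4), 2) = (2280 - 23*(-3)) + 15/2 = (2280 + 69) + 15/2 = 2349 + 15/2 = 4713/2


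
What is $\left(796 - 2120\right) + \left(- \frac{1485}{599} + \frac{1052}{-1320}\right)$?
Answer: $- \frac{262362667}{197670} \approx -1327.3$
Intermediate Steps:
$\left(796 - 2120\right) + \left(- \frac{1485}{599} + \frac{1052}{-1320}\right) = -1324 + \left(\left(-1485\right) \frac{1}{599} + 1052 \left(- \frac{1}{1320}\right)\right) = -1324 - \frac{647587}{197670} = - \frac{262362667}{197670}$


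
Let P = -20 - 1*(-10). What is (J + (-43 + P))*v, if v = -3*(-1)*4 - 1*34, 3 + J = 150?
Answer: -2068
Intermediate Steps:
J = 147 (J = -3 + 150 = 147)
P = -10 (P = -20 + 10 = -10)
v = -22 (v = 3*4 - 34 = 12 - 34 = -22)
(J + (-43 + P))*v = (147 + (-43 - 10))*(-22) = (147 - 53)*(-22) = 94*(-22) = -2068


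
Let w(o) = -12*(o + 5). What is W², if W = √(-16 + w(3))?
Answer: -112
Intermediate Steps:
w(o) = -60 - 12*o (w(o) = -12*(5 + o) = -60 - 12*o)
W = 4*I*√7 (W = √(-16 + (-60 - 12*3)) = √(-16 + (-60 - 36)) = √(-16 - 96) = √(-112) = 4*I*√7 ≈ 10.583*I)
W² = (4*I*√7)² = -112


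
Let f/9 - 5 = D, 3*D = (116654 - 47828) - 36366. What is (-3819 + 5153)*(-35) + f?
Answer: 50735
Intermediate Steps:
D = 10820 (D = ((116654 - 47828) - 36366)/3 = (68826 - 36366)/3 = (⅓)*32460 = 10820)
f = 97425 (f = 45 + 9*10820 = 45 + 97380 = 97425)
(-3819 + 5153)*(-35) + f = (-3819 + 5153)*(-35) + 97425 = 1334*(-35) + 97425 = -46690 + 97425 = 50735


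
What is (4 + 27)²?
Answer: 961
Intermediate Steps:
(4 + 27)² = 31² = 961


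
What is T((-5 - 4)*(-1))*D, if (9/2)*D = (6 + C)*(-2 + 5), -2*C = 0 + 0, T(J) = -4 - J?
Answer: -52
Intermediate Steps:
C = 0 (C = -(0 + 0)/2 = -½*0 = 0)
D = 4 (D = 2*((6 + 0)*(-2 + 5))/9 = 2*(6*3)/9 = (2/9)*18 = 4)
T((-5 - 4)*(-1))*D = (-4 - (-5 - 4)*(-1))*4 = (-4 - (-9)*(-1))*4 = (-4 - 1*9)*4 = (-4 - 9)*4 = -13*4 = -52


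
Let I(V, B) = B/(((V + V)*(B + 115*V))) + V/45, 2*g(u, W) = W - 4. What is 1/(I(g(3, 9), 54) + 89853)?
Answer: 61470/5523269269 ≈ 1.1129e-5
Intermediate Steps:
g(u, W) = -2 + W/2 (g(u, W) = (W - 4)/2 = (-4 + W)/2 = -2 + W/2)
I(V, B) = V/45 + B/(2*V*(B + 115*V)) (I(V, B) = B/(((2*V)*(B + 115*V))) + V*(1/45) = B/((2*V*(B + 115*V))) + V/45 = B*(1/(2*V*(B + 115*V))) + V/45 = B/(2*V*(B + 115*V)) + V/45 = V/45 + B/(2*V*(B + 115*V)))
1/(I(g(3, 9), 54) + 89853) = 1/((45*54 + 230*(-2 + (½)*9)³ + 2*54*(-2 + (½)*9)²)/(90*(-2 + (½)*9)*(54 + 115*(-2 + (½)*9))) + 89853) = 1/((2430 + 230*(-2 + 9/2)³ + 2*54*(-2 + 9/2)²)/(90*(-2 + 9/2)*(54 + 115*(-2 + 9/2))) + 89853) = 1/((2430 + 230*(5/2)³ + 2*54*(5/2)²)/(90*(5/2)*(54 + 115*(5/2))) + 89853) = 1/((1/90)*(⅖)*(2430 + 230*(125/8) + 2*54*(25/4))/(54 + 575/2) + 89853) = 1/((1/90)*(⅖)*(2430 + 14375/4 + 675)/(683/2) + 89853) = 1/((1/90)*(⅖)*(2/683)*(26795/4) + 89853) = 1/(5359/61470 + 89853) = 1/(5523269269/61470) = 61470/5523269269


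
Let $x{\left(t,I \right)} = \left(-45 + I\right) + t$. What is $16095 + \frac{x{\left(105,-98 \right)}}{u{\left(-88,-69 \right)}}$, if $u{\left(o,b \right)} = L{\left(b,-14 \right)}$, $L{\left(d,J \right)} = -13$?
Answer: $\frac{209273}{13} \approx 16098.0$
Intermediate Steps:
$x{\left(t,I \right)} = -45 + I + t$
$u{\left(o,b \right)} = -13$
$16095 + \frac{x{\left(105,-98 \right)}}{u{\left(-88,-69 \right)}} = 16095 + \frac{-45 - 98 + 105}{-13} = 16095 - - \frac{38}{13} = 16095 + \frac{38}{13} = \frac{209273}{13}$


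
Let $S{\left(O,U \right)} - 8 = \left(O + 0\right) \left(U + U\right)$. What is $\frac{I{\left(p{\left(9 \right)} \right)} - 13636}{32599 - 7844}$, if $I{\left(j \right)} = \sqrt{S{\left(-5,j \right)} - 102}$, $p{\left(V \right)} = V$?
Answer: $- \frac{13636}{24755} + \frac{2 i \sqrt{46}}{24755} \approx -0.55084 + 0.00054796 i$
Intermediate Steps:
$S{\left(O,U \right)} = 8 + 2 O U$ ($S{\left(O,U \right)} = 8 + \left(O + 0\right) \left(U + U\right) = 8 + O 2 U = 8 + 2 O U$)
$I{\left(j \right)} = \sqrt{-94 - 10 j}$ ($I{\left(j \right)} = \sqrt{\left(8 + 2 \left(-5\right) j\right) - 102} = \sqrt{\left(8 - 10 j\right) - 102} = \sqrt{-94 - 10 j}$)
$\frac{I{\left(p{\left(9 \right)} \right)} - 13636}{32599 - 7844} = \frac{\sqrt{-94 - 90} - 13636}{32599 - 7844} = \frac{\sqrt{-94 - 90} - 13636}{24755} = \left(\sqrt{-184} - 13636\right) \frac{1}{24755} = \left(2 i \sqrt{46} - 13636\right) \frac{1}{24755} = \left(-13636 + 2 i \sqrt{46}\right) \frac{1}{24755} = - \frac{13636}{24755} + \frac{2 i \sqrt{46}}{24755}$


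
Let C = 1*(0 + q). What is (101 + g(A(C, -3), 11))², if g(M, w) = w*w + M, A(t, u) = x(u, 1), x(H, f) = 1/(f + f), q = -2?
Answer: 198025/4 ≈ 49506.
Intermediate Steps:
x(H, f) = 1/(2*f)
C = -2 (C = 1*(0 - 2) = 1*(-2) = -2)
A(t, u) = ½ (A(t, u) = (½)/1 = (½)*1 = ½)
g(M, w) = M + w² (g(M, w) = w² + M = M + w²)
(101 + g(A(C, -3), 11))² = (101 + (½ + 11²))² = (101 + (½ + 121))² = (101 + 243/2)² = (445/2)² = 198025/4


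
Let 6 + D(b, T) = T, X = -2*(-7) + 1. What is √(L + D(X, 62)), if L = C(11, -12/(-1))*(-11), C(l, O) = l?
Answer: I*√65 ≈ 8.0623*I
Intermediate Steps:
X = 15 (X = 14 + 1 = 15)
D(b, T) = -6 + T
L = -121 (L = 11*(-11) = -121)
√(L + D(X, 62)) = √(-121 + (-6 + 62)) = √(-121 + 56) = √(-65) = I*√65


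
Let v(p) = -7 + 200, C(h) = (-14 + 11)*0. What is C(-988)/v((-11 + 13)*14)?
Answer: 0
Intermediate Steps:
C(h) = 0 (C(h) = -3*0 = 0)
v(p) = 193
C(-988)/v((-11 + 13)*14) = 0/193 = 0*(1/193) = 0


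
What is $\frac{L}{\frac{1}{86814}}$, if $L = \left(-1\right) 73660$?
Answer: $-6394719240$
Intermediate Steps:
$L = -73660$
$\frac{L}{\frac{1}{86814}} = - \frac{73660}{\frac{1}{86814}} = - 73660 \frac{1}{\frac{1}{86814}} = \left(-73660\right) 86814 = -6394719240$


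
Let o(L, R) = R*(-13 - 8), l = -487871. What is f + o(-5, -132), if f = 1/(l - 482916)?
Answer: 2691021563/970787 ≈ 2772.0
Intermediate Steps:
o(L, R) = -21*R (o(L, R) = R*(-21) = -21*R)
f = -1/970787 (f = 1/(-487871 - 482916) = 1/(-970787) = -1/970787 ≈ -1.0301e-6)
f + o(-5, -132) = -1/970787 - 21*(-132) = -1/970787 + 2772 = 2691021563/970787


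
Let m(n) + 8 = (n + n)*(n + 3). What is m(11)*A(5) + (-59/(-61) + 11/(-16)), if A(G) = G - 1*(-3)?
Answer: 2342673/976 ≈ 2400.3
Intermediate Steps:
m(n) = -8 + 2*n*(3 + n) (m(n) = -8 + (n + n)*(n + 3) = -8 + (2*n)*(3 + n) = -8 + 2*n*(3 + n))
A(G) = 3 + G (A(G) = G + 3 = 3 + G)
m(11)*A(5) + (-59/(-61) + 11/(-16)) = (-8 + 2*11² + 6*11)*(3 + 5) + (-59/(-61) + 11/(-16)) = (-8 + 2*121 + 66)*8 + (-59*(-1/61) + 11*(-1/16)) = (-8 + 242 + 66)*8 + (59/61 - 11/16) = 300*8 + 273/976 = 2400 + 273/976 = 2342673/976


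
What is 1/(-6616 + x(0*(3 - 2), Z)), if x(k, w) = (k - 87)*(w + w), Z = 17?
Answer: -1/9574 ≈ -0.00010445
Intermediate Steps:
x(k, w) = 2*w*(-87 + k) (x(k, w) = (-87 + k)*(2*w) = 2*w*(-87 + k))
1/(-6616 + x(0*(3 - 2), Z)) = 1/(-6616 + 2*17*(-87 + 0*(3 - 2))) = 1/(-6616 + 2*17*(-87 + 0*1)) = 1/(-6616 + 2*17*(-87 + 0)) = 1/(-6616 + 2*17*(-87)) = 1/(-6616 - 2958) = 1/(-9574) = -1/9574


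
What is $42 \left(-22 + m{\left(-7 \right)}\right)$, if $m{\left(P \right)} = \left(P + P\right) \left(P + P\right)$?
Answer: $7308$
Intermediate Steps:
$m{\left(P \right)} = 4 P^{2}$ ($m{\left(P \right)} = 2 P 2 P = 4 P^{2}$)
$42 \left(-22 + m{\left(-7 \right)}\right) = 42 \left(-22 + 4 \left(-7\right)^{2}\right) = 42 \left(-22 + 4 \cdot 49\right) = 42 \left(-22 + 196\right) = 42 \cdot 174 = 7308$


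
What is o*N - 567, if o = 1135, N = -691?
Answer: -784852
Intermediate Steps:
o*N - 567 = 1135*(-691) - 567 = -784285 - 567 = -784852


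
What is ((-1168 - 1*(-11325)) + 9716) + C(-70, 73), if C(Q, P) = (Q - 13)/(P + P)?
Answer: 2901375/146 ≈ 19872.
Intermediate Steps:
C(Q, P) = (-13 + Q)/(2*P) (C(Q, P) = (-13 + Q)/((2*P)) = (-13 + Q)*(1/(2*P)) = (-13 + Q)/(2*P))
((-1168 - 1*(-11325)) + 9716) + C(-70, 73) = ((-1168 - 1*(-11325)) + 9716) + (1/2)*(-13 - 70)/73 = ((-1168 + 11325) + 9716) + (1/2)*(1/73)*(-83) = (10157 + 9716) - 83/146 = 19873 - 83/146 = 2901375/146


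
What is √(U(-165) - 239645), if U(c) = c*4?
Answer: I*√240305 ≈ 490.21*I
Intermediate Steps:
U(c) = 4*c
√(U(-165) - 239645) = √(4*(-165) - 239645) = √(-660 - 239645) = √(-240305) = I*√240305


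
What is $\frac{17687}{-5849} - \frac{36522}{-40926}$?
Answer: $- \frac{85040164}{39896029} \approx -2.1315$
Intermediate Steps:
$\frac{17687}{-5849} - \frac{36522}{-40926} = 17687 \left(- \frac{1}{5849}\right) - - \frac{6087}{6821} = - \frac{17687}{5849} + \frac{6087}{6821} = - \frac{85040164}{39896029}$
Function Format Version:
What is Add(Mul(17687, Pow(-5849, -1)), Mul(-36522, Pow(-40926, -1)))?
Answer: Rational(-85040164, 39896029) ≈ -2.1315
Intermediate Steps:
Add(Mul(17687, Pow(-5849, -1)), Mul(-36522, Pow(-40926, -1))) = Add(Mul(17687, Rational(-1, 5849)), Mul(-36522, Rational(-1, 40926))) = Add(Rational(-17687, 5849), Rational(6087, 6821)) = Rational(-85040164, 39896029)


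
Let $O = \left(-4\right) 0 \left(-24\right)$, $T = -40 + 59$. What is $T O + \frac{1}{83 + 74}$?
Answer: $\frac{1}{157} \approx 0.0063694$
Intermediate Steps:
$T = 19$
$O = 0$ ($O = 0 \left(-24\right) = 0$)
$T O + \frac{1}{83 + 74} = 19 \cdot 0 + \frac{1}{83 + 74} = 0 + \frac{1}{157} = \frac{1}{157}$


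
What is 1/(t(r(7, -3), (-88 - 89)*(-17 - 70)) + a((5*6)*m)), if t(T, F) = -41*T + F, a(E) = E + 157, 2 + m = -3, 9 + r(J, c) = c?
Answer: 1/15898 ≈ 6.2901e-5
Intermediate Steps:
r(J, c) = -9 + c
m = -5 (m = -2 - 3 = -5)
a(E) = 157 + E
t(T, F) = F - 41*T
1/(t(r(7, -3), (-88 - 89)*(-17 - 70)) + a((5*6)*m)) = 1/(((-88 - 89)*(-17 - 70) - 41*(-9 - 3)) + (157 + (5*6)*(-5))) = 1/((-177*(-87) - 41*(-12)) + (157 + 30*(-5))) = 1/((15399 + 492) + (157 - 150)) = 1/(15891 + 7) = 1/15898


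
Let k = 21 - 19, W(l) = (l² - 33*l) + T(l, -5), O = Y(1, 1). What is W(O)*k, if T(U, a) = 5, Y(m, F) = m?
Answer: -54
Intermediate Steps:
O = 1
W(l) = 5 + l² - 33*l (W(l) = (l² - 33*l) + 5 = 5 + l² - 33*l)
k = 2
W(O)*k = (5 + 1² - 33*1)*2 = (5 + 1 - 33)*2 = -27*2 = -54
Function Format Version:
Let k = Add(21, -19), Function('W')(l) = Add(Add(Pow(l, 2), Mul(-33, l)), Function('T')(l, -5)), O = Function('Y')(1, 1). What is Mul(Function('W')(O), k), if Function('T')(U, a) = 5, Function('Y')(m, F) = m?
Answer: -54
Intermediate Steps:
O = 1
Function('W')(l) = Add(5, Pow(l, 2), Mul(-33, l)) (Function('W')(l) = Add(Add(Pow(l, 2), Mul(-33, l)), 5) = Add(5, Pow(l, 2), Mul(-33, l)))
k = 2
Mul(Function('W')(O), k) = Mul(Add(5, Pow(1, 2), Mul(-33, 1)), 2) = Mul(Add(5, 1, -33), 2) = Mul(-27, 2) = -54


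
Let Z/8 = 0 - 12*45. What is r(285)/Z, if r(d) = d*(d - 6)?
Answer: -589/32 ≈ -18.406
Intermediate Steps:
Z = -4320 (Z = 8*(0 - 12*45) = 8*(0 - 540) = 8*(-540) = -4320)
r(d) = d*(-6 + d)
r(285)/Z = (285*(-6 + 285))/(-4320) = (285*279)*(-1/4320) = 79515*(-1/4320) = -589/32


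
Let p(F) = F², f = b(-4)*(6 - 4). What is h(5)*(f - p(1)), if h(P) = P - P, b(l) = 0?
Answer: 0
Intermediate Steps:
h(P) = 0
f = 0 (f = 0*(6 - 4) = 0*2 = 0)
h(5)*(f - p(1)) = 0*(0 - 1*1²) = 0*(0 - 1*1) = 0*(0 - 1) = 0*(-1) = 0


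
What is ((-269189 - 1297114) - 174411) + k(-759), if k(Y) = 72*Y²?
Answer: 39737118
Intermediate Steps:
((-269189 - 1297114) - 174411) + k(-759) = ((-269189 - 1297114) - 174411) + 72*(-759)² = (-1566303 - 174411) + 72*576081 = -1740714 + 41477832 = 39737118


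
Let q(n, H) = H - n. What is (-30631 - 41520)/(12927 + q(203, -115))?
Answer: -72151/12609 ≈ -5.7222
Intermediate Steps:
(-30631 - 41520)/(12927 + q(203, -115)) = (-30631 - 41520)/(12927 + (-115 - 1*203)) = -72151/(12927 + (-115 - 203)) = -72151/(12927 - 318) = -72151/12609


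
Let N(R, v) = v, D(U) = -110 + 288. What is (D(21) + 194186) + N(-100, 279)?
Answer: 194643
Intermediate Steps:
D(U) = 178
(D(21) + 194186) + N(-100, 279) = (178 + 194186) + 279 = 194364 + 279 = 194643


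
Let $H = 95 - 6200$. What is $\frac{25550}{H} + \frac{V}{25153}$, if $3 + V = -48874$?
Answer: $- \frac{188210647}{30711813} \approx -6.1283$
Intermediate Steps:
$V = -48877$ ($V = -3 - 48874 = -48877$)
$H = -6105$ ($H = 95 - 6200 = -6105$)
$\frac{25550}{H} + \frac{V}{25153} = \frac{25550}{-6105} - \frac{48877}{25153} = 25550 \left(- \frac{1}{6105}\right) - \frac{48877}{25153} = - \frac{5110}{1221} - \frac{48877}{25153} = - \frac{188210647}{30711813}$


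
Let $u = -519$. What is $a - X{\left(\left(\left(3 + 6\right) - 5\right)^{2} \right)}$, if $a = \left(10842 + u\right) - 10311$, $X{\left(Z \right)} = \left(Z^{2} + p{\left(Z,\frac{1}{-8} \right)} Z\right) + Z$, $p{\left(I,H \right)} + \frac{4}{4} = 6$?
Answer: $-340$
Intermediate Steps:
$p{\left(I,H \right)} = 5$ ($p{\left(I,H \right)} = -1 + 6 = 5$)
$X{\left(Z \right)} = Z^{2} + 6 Z$ ($X{\left(Z \right)} = \left(Z^{2} + 5 Z\right) + Z = Z^{2} + 6 Z$)
$a = 12$ ($a = \left(10842 - 519\right) - 10311 = 10323 - 10311 = 12$)
$a - X{\left(\left(\left(3 + 6\right) - 5\right)^{2} \right)} = 12 - \left(\left(3 + 6\right) - 5\right)^{2} \left(6 + \left(\left(3 + 6\right) - 5\right)^{2}\right) = 12 - \left(9 - 5\right)^{2} \left(6 + \left(9 - 5\right)^{2}\right) = 12 - 4^{2} \left(6 + 4^{2}\right) = 12 - 16 \left(6 + 16\right) = 12 - 16 \cdot 22 = 12 - 352 = -340$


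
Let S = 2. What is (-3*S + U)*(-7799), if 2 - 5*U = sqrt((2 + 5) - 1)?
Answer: 218372/5 + 7799*sqrt(6)/5 ≈ 47495.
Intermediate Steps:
U = 2/5 - sqrt(6)/5 (U = 2/5 - sqrt((2 + 5) - 1)/5 = 2/5 - sqrt(7 - 1)/5 = 2/5 - sqrt(6)/5 ≈ -0.089898)
(-3*S + U)*(-7799) = (-3*2 + (2/5 - sqrt(6)/5))*(-7799) = (-6 + (2/5 - sqrt(6)/5))*(-7799) = (-28/5 - sqrt(6)/5)*(-7799) = 218372/5 + 7799*sqrt(6)/5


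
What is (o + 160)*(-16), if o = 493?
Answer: -10448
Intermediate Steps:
(o + 160)*(-16) = (493 + 160)*(-16) = 653*(-16) = -10448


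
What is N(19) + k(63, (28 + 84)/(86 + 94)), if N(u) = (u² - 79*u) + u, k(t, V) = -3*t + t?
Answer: -1247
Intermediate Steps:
k(t, V) = -2*t
N(u) = u² - 78*u
N(19) + k(63, (28 + 84)/(86 + 94)) = 19*(-78 + 19) - 2*63 = 19*(-59) - 126 = -1121 - 126 = -1247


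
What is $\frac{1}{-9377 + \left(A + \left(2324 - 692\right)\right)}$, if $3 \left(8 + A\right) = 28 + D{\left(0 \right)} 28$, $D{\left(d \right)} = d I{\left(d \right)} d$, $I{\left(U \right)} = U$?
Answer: $- \frac{3}{23231} \approx -0.00012914$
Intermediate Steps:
$D{\left(d \right)} = d^{3}$ ($D{\left(d \right)} = d d d = d^{2} d = d^{3}$)
$A = \frac{4}{3}$ ($A = -8 + \frac{28 + 0^{3} \cdot 28}{3} = -8 + \frac{28 + 0 \cdot 28}{3} = -8 + \frac{28 + 0}{3} = -8 + \frac{1}{3} \cdot 28 = -8 + \frac{28}{3} = \frac{4}{3} \approx 1.3333$)
$\frac{1}{-9377 + \left(A + \left(2324 - 692\right)\right)} = \frac{1}{-9377 + \left(\frac{4}{3} + \left(2324 - 692\right)\right)} = \frac{1}{-9377 + \left(\frac{4}{3} + 1632\right)} = \frac{1}{-9377 + \frac{4900}{3}} = \frac{1}{- \frac{23231}{3}} = - \frac{3}{23231}$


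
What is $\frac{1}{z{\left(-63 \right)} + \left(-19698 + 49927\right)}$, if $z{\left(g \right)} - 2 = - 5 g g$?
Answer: $\frac{1}{10386} \approx 9.6284 \cdot 10^{-5}$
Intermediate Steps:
$z{\left(g \right)} = 2 - 5 g^{2}$ ($z{\left(g \right)} = 2 + - 5 g g = 2 - 5 g^{2}$)
$\frac{1}{z{\left(-63 \right)} + \left(-19698 + 49927\right)} = \frac{1}{\left(2 - 5 \left(-63\right)^{2}\right) + \left(-19698 + 49927\right)} = \frac{1}{\left(2 - 19845\right) + 30229} = \frac{1}{-19843 + 30229} = \frac{1}{10386}$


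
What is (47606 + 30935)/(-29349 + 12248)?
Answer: -78541/17101 ≈ -4.5928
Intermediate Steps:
(47606 + 30935)/(-29349 + 12248) = 78541/(-17101) = 78541*(-1/17101) = -78541/17101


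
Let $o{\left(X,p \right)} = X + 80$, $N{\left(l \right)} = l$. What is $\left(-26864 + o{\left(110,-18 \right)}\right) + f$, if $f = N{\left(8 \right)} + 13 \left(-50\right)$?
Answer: $-27316$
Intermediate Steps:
$o{\left(X,p \right)} = 80 + X$
$f = -642$ ($f = 8 + 13 \left(-50\right) = 8 - 650 = -642$)
$\left(-26864 + o{\left(110,-18 \right)}\right) + f = \left(-26864 + \left(80 + 110\right)\right) - 642 = \left(-26864 + 190\right) - 642 = -26674 - 642 = -27316$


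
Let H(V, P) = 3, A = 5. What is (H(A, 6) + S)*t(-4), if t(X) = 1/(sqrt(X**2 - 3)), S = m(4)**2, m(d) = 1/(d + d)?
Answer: 193*sqrt(13)/832 ≈ 0.83638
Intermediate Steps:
m(d) = 1/(2*d)
S = 1/64 (S = ((1/2)/4)**2 = ((1/2)*(1/4))**2 = (1/8)**2 = 1/64 ≈ 0.015625)
t(X) = 1/sqrt(-3 + X**2) (t(X) = 1/(sqrt(-3 + X**2)) = 1/sqrt(-3 + X**2))
(H(A, 6) + S)*t(-4) = (3 + 1/64)/sqrt(-3 + (-4)**2) = 193/(64*sqrt(-3 + 16)) = 193/(64*sqrt(13)) = 193*(sqrt(13)/13)/64 = 193*sqrt(13)/832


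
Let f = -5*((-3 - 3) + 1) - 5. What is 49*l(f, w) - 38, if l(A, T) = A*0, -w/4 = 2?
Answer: -38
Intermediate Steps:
w = -8 (w = -4*2 = -8)
f = 20 (f = -5*(-6 + 1) - 5 = -5*(-5) - 5 = 25 - 5 = 20)
l(A, T) = 0
49*l(f, w) - 38 = 49*0 - 38 = 0 - 38 = -38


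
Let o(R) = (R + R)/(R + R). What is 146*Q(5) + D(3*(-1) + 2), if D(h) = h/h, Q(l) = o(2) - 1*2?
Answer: -145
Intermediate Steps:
o(R) = 1 (o(R) = (2*R)/((2*R)) = (2*R)*(1/(2*R)) = 1)
Q(l) = -1 (Q(l) = 1 - 1*2 = 1 - 2 = -1)
D(h) = 1
146*Q(5) + D(3*(-1) + 2) = 146*(-1) + 1 = -146 + 1 = -145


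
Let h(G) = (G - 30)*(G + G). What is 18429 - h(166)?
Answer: -26723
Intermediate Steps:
h(G) = 2*G*(-30 + G) (h(G) = (-30 + G)*(2*G) = 2*G*(-30 + G))
18429 - h(166) = 18429 - 2*166*(-30 + 166) = 18429 - 2*166*136 = 18429 - 1*45152 = 18429 - 45152 = -26723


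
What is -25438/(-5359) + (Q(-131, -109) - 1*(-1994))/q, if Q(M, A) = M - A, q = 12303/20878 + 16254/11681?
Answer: 112589398263598/112553528715 ≈ 1000.3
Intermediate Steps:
q = 483062355/243875918 (q = 12303*(1/20878) + 16254*(1/11681) = 12303/20878 + 16254/11681 = 483062355/243875918 ≈ 1.9808)
-25438/(-5359) + (Q(-131, -109) - 1*(-1994))/q = -25438/(-5359) + ((-131 - 1*(-109)) - 1*(-1994))/(483062355/243875918) = -25438*(-1/5359) + ((-131 + 109) + 1994)*(243875918/483062355) = 1106/233 + (-22 + 1994)*(243875918/483062355) = 1106/233 + 1972*(243875918/483062355) = 1106/233 + 480923310296/483062355 = 112589398263598/112553528715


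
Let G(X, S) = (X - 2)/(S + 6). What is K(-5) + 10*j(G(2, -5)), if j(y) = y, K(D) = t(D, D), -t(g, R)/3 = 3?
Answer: -9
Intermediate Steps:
t(g, R) = -9 (t(g, R) = -3*3 = -9)
G(X, S) = (-2 + X)/(6 + S)
K(D) = -9
K(-5) + 10*j(G(2, -5)) = -9 + 10*((-2 + 2)/(6 - 5)) = -9 + 10*(0/1) = -9 + 10*(1*0) = -9 + 10*0 = -9 + 0 = -9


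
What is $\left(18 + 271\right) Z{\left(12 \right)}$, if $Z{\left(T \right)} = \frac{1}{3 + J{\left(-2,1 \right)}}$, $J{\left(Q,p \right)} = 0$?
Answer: $\frac{289}{3} \approx 96.333$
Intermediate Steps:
$Z{\left(T \right)} = \frac{1}{3}$ ($Z{\left(T \right)} = \frac{1}{3 + 0} = \frac{1}{3}$)
$\left(18 + 271\right) Z{\left(12 \right)} = \left(18 + 271\right) \frac{1}{3} = 289 \cdot \frac{1}{3} = \frac{289}{3}$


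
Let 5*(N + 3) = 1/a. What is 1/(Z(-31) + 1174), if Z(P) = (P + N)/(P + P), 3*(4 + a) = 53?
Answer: 12710/14928507 ≈ 0.00085139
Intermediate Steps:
a = 41/3 (a = -4 + (1/3)*53 = -4 + 53/3 = 41/3 ≈ 13.667)
N = -612/205 (N = -3 + 1/(5*(41/3)) = -3 + (1/5)*(3/41) = -3 + 3/205 = -612/205 ≈ -2.9854)
Z(P) = (-612/205 + P)/(2*P) (Z(P) = (P - 612/205)/(P + P) = (-612/205 + P)/((2*P)) = (-612/205 + P)*(1/(2*P)) = (-612/205 + P)/(2*P))
1/(Z(-31) + 1174) = 1/((1/410)*(-612 + 205*(-31))/(-31) + 1174) = 1/((1/410)*(-1/31)*(-612 - 6355) + 1174) = 1/((1/410)*(-1/31)*(-6967) + 1174) = 1/(6967/12710 + 1174) = 1/(14928507/12710) = 12710/14928507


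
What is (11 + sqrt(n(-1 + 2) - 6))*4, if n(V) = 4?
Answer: 44 + 4*I*sqrt(2) ≈ 44.0 + 5.6569*I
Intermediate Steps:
(11 + sqrt(n(-1 + 2) - 6))*4 = (11 + sqrt(4 - 6))*4 = (11 + sqrt(-2))*4 = (11 + I*sqrt(2))*4 = 44 + 4*I*sqrt(2)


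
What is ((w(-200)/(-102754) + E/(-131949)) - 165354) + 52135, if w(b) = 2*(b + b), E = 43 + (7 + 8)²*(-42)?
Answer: -767527342752248/6779143773 ≈ -1.1322e+5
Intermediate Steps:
E = -9407 (E = 43 + 15²*(-42) = 43 + 225*(-42) = 43 - 9450 = -9407)
w(b) = 4*b (w(b) = 2*(2*b) = 4*b)
((w(-200)/(-102754) + E/(-131949)) - 165354) + 52135 = (((4*(-200))/(-102754) - 9407/(-131949)) - 165354) + 52135 = ((-800*(-1/102754) - 9407*(-1/131949)) - 165354) + 52135 = ((400/51377 + 9407/131949) - 165354) + 52135 = (536083039/6779143773 - 165354) + 52135 = -1120958003357603/6779143773 + 52135 = -767527342752248/6779143773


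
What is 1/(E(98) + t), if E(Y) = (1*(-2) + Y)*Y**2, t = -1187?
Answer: 1/920797 ≈ 1.0860e-6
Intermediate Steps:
E(Y) = Y**2*(-2 + Y) (E(Y) = (-2 + Y)*Y**2 = Y**2*(-2 + Y))
1/(E(98) + t) = 1/(98**2*(-2 + 98) - 1187) = 1/(9604*96 - 1187) = 1/(921984 - 1187) = 1/920797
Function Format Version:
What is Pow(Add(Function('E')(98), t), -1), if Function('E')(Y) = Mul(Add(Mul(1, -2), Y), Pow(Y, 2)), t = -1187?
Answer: Rational(1, 920797) ≈ 1.0860e-6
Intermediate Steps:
Function('E')(Y) = Mul(Pow(Y, 2), Add(-2, Y)) (Function('E')(Y) = Mul(Add(-2, Y), Pow(Y, 2)) = Mul(Pow(Y, 2), Add(-2, Y)))
Pow(Add(Function('E')(98), t), -1) = Pow(Add(Mul(Pow(98, 2), Add(-2, 98)), -1187), -1) = Pow(Add(Mul(9604, 96), -1187), -1) = Pow(Add(921984, -1187), -1) = Pow(920797, -1) = Rational(1, 920797)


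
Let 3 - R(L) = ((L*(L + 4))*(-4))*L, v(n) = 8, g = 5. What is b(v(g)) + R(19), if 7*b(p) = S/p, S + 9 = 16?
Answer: 265721/8 ≈ 33215.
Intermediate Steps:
S = 7 (S = -9 + 16 = 7)
R(L) = 3 + 4*L**2*(4 + L) (R(L) = 3 - (L*(L + 4))*(-4)*L = 3 - (L*(4 + L))*(-4)*L = 3 - (-4*L*(4 + L))*L = 3 - (-4)*L**2*(4 + L) = 3 + 4*L**2*(4 + L))
b(p) = 1/p (b(p) = (7/p)/7 = 1/p)
b(v(g)) + R(19) = 1/8 + (3 + 4*19**3 + 16*19**2) = 1/8 + (3 + 4*6859 + 16*361) = 1/8 + (3 + 27436 + 5776) = 1/8 + 33215 = 265721/8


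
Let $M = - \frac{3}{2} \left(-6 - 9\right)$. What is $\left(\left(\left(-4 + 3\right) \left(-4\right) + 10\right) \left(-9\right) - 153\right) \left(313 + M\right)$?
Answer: $- \frac{187209}{2} \approx -93605.0$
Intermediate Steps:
$M = \frac{45}{2}$ ($M = \left(-3\right) \frac{1}{2} \left(-15\right) = \left(- \frac{3}{2}\right) \left(-15\right) = \frac{45}{2} \approx 22.5$)
$\left(\left(\left(-4 + 3\right) \left(-4\right) + 10\right) \left(-9\right) - 153\right) \left(313 + M\right) = \left(\left(\left(-4 + 3\right) \left(-4\right) + 10\right) \left(-9\right) - 153\right) \left(313 + \frac{45}{2}\right) = \left(\left(\left(-1\right) \left(-4\right) + 10\right) \left(-9\right) - 153\right) \frac{671}{2} = \left(\left(4 + 10\right) \left(-9\right) - 153\right) \frac{671}{2} = \left(14 \left(-9\right) - 153\right) \frac{671}{2} = \left(-126 - 153\right) \frac{671}{2} = \left(-279\right) \frac{671}{2} = - \frac{187209}{2}$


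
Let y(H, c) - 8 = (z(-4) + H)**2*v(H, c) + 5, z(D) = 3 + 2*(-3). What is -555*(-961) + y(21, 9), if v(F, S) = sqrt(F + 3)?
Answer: 533368 + 648*sqrt(6) ≈ 5.3496e+5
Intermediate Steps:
v(F, S) = sqrt(3 + F)
z(D) = -3 (z(D) = 3 - 6 = -3)
y(H, c) = 13 + (-3 + H)**2*sqrt(3 + H) (y(H, c) = 8 + ((-3 + H)**2*sqrt(3 + H) + 5) = 8 + (5 + (-3 + H)**2*sqrt(3 + H)) = 13 + (-3 + H)**2*sqrt(3 + H))
-555*(-961) + y(21, 9) = -555*(-961) + (13 + (-3 + 21)**2*sqrt(3 + 21)) = 533355 + (13 + 18**2*sqrt(24)) = 533355 + (13 + 324*(2*sqrt(6))) = 533355 + (13 + 648*sqrt(6)) = 533368 + 648*sqrt(6)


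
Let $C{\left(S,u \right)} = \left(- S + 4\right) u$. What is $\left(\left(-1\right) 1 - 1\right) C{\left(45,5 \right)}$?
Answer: $410$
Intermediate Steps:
$C{\left(S,u \right)} = u \left(4 - S\right)$ ($C{\left(S,u \right)} = \left(4 - S\right) u = u \left(4 - S\right)$)
$\left(\left(-1\right) 1 - 1\right) C{\left(45,5 \right)} = \left(\left(-1\right) 1 - 1\right) 5 \left(4 - 45\right) = \left(-1 - 1\right) 5 \left(4 - 45\right) = - 2 \cdot 5 \left(-41\right) = \left(-2\right) \left(-205\right) = 410$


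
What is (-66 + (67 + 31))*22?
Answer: 704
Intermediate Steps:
(-66 + (67 + 31))*22 = (-66 + 98)*22 = 32*22 = 704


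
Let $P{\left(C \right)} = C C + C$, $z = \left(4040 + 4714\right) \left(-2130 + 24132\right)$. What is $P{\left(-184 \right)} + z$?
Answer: $192639180$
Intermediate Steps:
$z = 192605508$ ($z = 8754 \cdot 22002 = 192605508$)
$P{\left(C \right)} = C + C^{2}$ ($P{\left(C \right)} = C^{2} + C = C + C^{2}$)
$P{\left(-184 \right)} + z = - 184 \left(1 - 184\right) + 192605508 = \left(-184\right) \left(-183\right) + 192605508 = 33672 + 192605508 = 192639180$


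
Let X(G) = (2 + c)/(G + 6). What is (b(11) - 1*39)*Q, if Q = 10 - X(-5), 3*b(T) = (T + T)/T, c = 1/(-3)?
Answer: -2875/9 ≈ -319.44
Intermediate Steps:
c = -⅓ (c = 1*(-⅓) = -⅓ ≈ -0.33333)
X(G) = 5/(3*(6 + G)) (X(G) = (2 - ⅓)/(G + 6) = 5/(3*(6 + G)))
b(T) = ⅔ (b(T) = ((T + T)/T)/3 = ((2*T)/T)/3 = (⅓)*2 = ⅔)
Q = 25/3 (Q = 10 - 5/(3*(6 - 5)) = 10 - 5/(3*1) = 10 - 5/3 = 25/3 ≈ 8.3333)
(b(11) - 1*39)*Q = (⅔ - 1*39)*(25/3) = (⅔ - 39)*(25/3) = -115/3*25/3 = -2875/9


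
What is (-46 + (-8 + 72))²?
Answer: 324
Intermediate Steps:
(-46 + (-8 + 72))² = (-46 + 64)² = 18² = 324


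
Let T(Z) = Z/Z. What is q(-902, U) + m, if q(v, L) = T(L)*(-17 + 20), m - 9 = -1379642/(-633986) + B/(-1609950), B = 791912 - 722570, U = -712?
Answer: 1202118492424/85057146725 ≈ 14.133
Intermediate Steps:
B = 69342
T(Z) = 1
m = 946947052249/85057146725 (m = 9 + (-1379642/(-633986) + 69342/(-1609950)) = 9 + (-1379642*(-1/633986) + 69342*(-1/1609950)) = 9 + (689821/316993 - 11557/268325) = 9 + 181432731724/85057146725 = 946947052249/85057146725 ≈ 11.133)
q(v, L) = 3 (q(v, L) = 1*(-17 + 20) = 1*3 = 3)
q(-902, U) + m = 3 + 946947052249/85057146725 = 1202118492424/85057146725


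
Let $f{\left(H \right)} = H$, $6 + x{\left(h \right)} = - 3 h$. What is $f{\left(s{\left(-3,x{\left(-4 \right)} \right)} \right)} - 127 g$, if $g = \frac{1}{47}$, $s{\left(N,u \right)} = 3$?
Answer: $\frac{14}{47} \approx 0.29787$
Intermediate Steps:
$x{\left(h \right)} = -6 - 3 h$
$g = \frac{1}{47} \approx 0.021277$
$f{\left(s{\left(-3,x{\left(-4 \right)} \right)} \right)} - 127 g = 3 - \frac{127}{47} = \frac{14}{47}$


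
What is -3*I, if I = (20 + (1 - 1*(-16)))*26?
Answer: -2886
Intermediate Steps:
I = 962 (I = (20 + (1 + 16))*26 = (20 + 17)*26 = 37*26 = 962)
-3*I = -3*962 = -2886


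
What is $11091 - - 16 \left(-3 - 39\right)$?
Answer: $10419$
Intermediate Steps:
$11091 - - 16 \left(-3 - 39\right) = 11091 - \left(-16\right) \left(-42\right) = 11091 - 672 = 10419$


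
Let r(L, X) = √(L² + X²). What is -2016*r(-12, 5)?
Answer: -26208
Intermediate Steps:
-2016*r(-12, 5) = -2016*√((-12)² + 5²) = -2016*√(144 + 25) = -2016*√169 = -2016*13 = -26208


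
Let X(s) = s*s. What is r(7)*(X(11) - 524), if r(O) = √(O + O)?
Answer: -403*√14 ≈ -1507.9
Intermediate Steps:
X(s) = s²
r(O) = √2*√O (r(O) = √(2*O) = √2*√O)
r(7)*(X(11) - 524) = (√2*√7)*(11² - 524) = √14*(121 - 524) = √14*(-403) = -403*√14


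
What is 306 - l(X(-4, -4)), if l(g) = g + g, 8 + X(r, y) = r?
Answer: 330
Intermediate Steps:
X(r, y) = -8 + r
l(g) = 2*g
306 - l(X(-4, -4)) = 306 - 2*(-8 - 4) = 306 - 2*(-12) = 306 - 1*(-24) = 306 + 24 = 330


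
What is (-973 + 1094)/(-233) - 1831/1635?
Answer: -624458/380955 ≈ -1.6392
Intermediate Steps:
(-973 + 1094)/(-233) - 1831/1635 = 121*(-1/233) - 1831*1/1635 = -121/233 - 1831/1635 = -624458/380955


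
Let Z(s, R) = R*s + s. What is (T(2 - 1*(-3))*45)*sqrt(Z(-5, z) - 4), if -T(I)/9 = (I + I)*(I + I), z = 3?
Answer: -81000*I*sqrt(6) ≈ -1.9841e+5*I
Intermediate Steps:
Z(s, R) = s + R*s
T(I) = -36*I**2 (T(I) = -9*(I + I)*(I + I) = -9*2*I*2*I = -36*I**2)
(T(2 - 1*(-3))*45)*sqrt(Z(-5, z) - 4) = (-36*(2 - 1*(-3))**2*45)*sqrt(-5*(1 + 3) - 4) = (-36*(2 + 3)**2*45)*sqrt(-5*4 - 4) = (-36*5**2*45)*sqrt(-20 - 4) = (-36*25*45)*sqrt(-24) = (-900*45)*(2*I*sqrt(6)) = -81000*I*sqrt(6)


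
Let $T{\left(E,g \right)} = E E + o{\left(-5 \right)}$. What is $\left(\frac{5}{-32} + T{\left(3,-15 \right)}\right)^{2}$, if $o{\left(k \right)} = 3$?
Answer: $\frac{143641}{1024} \approx 140.27$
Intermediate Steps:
$T{\left(E,g \right)} = 3 + E^{2}$ ($T{\left(E,g \right)} = E E + 3 = E^{2} + 3 = 3 + E^{2}$)
$\left(\frac{5}{-32} + T{\left(3,-15 \right)}\right)^{2} = \left(\frac{5}{-32} + \left(3 + 3^{2}\right)\right)^{2} = \left(5 \left(- \frac{1}{32}\right) + \left(3 + 9\right)\right)^{2} = \left(- \frac{5}{32} + 12\right)^{2} = \left(\frac{379}{32}\right)^{2} = \frac{143641}{1024}$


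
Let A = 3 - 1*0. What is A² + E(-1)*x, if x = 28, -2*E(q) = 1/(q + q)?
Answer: 16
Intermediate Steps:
E(q) = -1/(4*q) (E(q) = -1/(2*(q + q)) = -1/(2*q)/2 = -1/(4*q))
A = 3 (A = 3 + 0 = 3)
A² + E(-1)*x = 3² - ¼/(-1)*28 = 9 - ¼*(-1)*28 = 9 + (¼)*28 = 9 + 7 = 16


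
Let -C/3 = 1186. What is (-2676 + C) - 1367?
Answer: -7601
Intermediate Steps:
C = -3558 (C = -3*1186 = -3558)
(-2676 + C) - 1367 = (-2676 - 3558) - 1367 = -6234 - 1367 = -7601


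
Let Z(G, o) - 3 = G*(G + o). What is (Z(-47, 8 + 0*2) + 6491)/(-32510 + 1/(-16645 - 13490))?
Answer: -250934145/979688851 ≈ -0.25614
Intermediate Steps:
Z(G, o) = 3 + G*(G + o)
(Z(-47, 8 + 0*2) + 6491)/(-32510 + 1/(-16645 - 13490)) = ((3 + (-47)² - 47*(8 + 0*2)) + 6491)/(-32510 + 1/(-16645 - 13490)) = ((3 + 2209 - 47*(8 + 0)) + 6491)/(-32510 + 1/(-30135)) = ((3 + 2209 - 47*8) + 6491)/(-32510 - 1/30135) = ((3 + 2209 - 376) + 6491)/(-979688851/30135) = (1836 + 6491)*(-30135/979688851) = 8327*(-30135/979688851) = -250934145/979688851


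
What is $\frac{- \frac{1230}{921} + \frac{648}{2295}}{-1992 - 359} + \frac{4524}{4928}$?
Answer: $\frac{69419967019}{75582393040} \approx 0.91847$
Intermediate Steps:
$\frac{- \frac{1230}{921} + \frac{648}{2295}}{-1992 - 359} + \frac{4524}{4928} = \frac{\left(-1230\right) \frac{1}{921} + 648 \cdot \frac{1}{2295}}{-1992 - 359} + 4524 \cdot \frac{1}{4928} = \frac{- \frac{410}{307} + \frac{24}{85}}{-1992 - 359} + \frac{1131}{1232} = - \frac{27482}{26095 \left(-2351\right)} + \frac{1131}{1232} = \left(- \frac{27482}{26095}\right) \left(- \frac{1}{2351}\right) + \frac{1131}{1232} = \frac{27482}{61349345} + \frac{1131}{1232} = \frac{69419967019}{75582393040}$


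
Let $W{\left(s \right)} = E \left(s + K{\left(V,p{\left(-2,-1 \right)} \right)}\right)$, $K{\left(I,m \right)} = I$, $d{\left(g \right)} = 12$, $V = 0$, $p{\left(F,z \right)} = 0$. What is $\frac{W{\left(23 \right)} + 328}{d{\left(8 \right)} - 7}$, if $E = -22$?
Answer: $- \frac{178}{5} \approx -35.6$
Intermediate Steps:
$W{\left(s \right)} = - 22 s$ ($W{\left(s \right)} = - 22 \left(s + 0\right) = - 22 s$)
$\frac{W{\left(23 \right)} + 328}{d{\left(8 \right)} - 7} = \frac{\left(-22\right) 23 + 328}{12 - 7} = \frac{-506 + 328}{5} = \left(-178\right) \frac{1}{5} = - \frac{178}{5}$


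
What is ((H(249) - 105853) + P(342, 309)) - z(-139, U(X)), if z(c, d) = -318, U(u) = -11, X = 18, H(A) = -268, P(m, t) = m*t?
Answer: -125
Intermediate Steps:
((H(249) - 105853) + P(342, 309)) - z(-139, U(X)) = ((-268 - 105853) + 342*309) - 1*(-318) = (-106121 + 105678) + 318 = -443 + 318 = -125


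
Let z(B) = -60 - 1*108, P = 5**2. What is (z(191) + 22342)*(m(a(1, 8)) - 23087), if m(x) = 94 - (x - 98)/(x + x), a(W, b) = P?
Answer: -12745360199/25 ≈ -5.0981e+8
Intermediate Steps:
P = 25
a(W, b) = 25
z(B) = -168 (z(B) = -60 - 108 = -168)
m(x) = 94 - (-98 + x)/(2*x)
(z(191) + 22342)*(m(a(1, 8)) - 23087) = (-168 + 22342)*((187/2 + 49/25) - 23087) = 22174*((187/2 + 49*(1/25)) - 23087) = 22174*((187/2 + 49/25) - 23087) = 22174*(4773/50 - 23087) = 22174*(-1149577/50) = -12745360199/25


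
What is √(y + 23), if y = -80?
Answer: I*√57 ≈ 7.5498*I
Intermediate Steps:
√(y + 23) = √(-80 + 23) = √(-57) = I*√57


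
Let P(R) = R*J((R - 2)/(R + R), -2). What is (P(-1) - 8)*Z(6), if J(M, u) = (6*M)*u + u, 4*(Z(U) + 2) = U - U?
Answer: -24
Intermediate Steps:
Z(U) = -2 (Z(U) = -2 + (U - U)/4 = -2 + (¼)*0 = -2 + 0 = -2)
J(M, u) = u + 6*M*u (J(M, u) = 6*M*u + u = u + 6*M*u)
P(R) = R*(-2 - 6*(-2 + R)/R) (P(R) = R*(-2*(1 + 6*((R - 2)/(R + R)))) = R*(-2*(1 + 6*((-2 + R)/((2*R))))) = R*(-2*(1 + 6*((-2 + R)*(1/(2*R))))) = R*(-2*(1 + 6*((-2 + R)/(2*R)))) = R*(-2*(1 + 3*(-2 + R)/R)) = R*(-2 - 6*(-2 + R)/R))
(P(-1) - 8)*Z(6) = ((12 - 8*(-1)) - 8)*(-2) = ((12 + 8) - 8)*(-2) = (20 - 8)*(-2) = 12*(-2) = -24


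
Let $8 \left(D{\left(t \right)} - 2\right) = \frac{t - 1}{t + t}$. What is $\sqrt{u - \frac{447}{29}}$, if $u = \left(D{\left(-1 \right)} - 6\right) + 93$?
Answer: $\frac{7 \sqrt{20242}}{116} \approx 8.5855$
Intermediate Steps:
$D{\left(t \right)} = 2 + \frac{-1 + t}{16 t}$ ($D{\left(t \right)} = 2 + \frac{\left(t - 1\right) \frac{1}{t + t}}{8} = 2 + \frac{\left(-1 + t\right) \frac{1}{2 t}}{8} = 2 + \frac{\frac{1}{2} \frac{1}{t} \left(-1 + t\right)}{8} = 2 + \frac{-1 + t}{16 t}$)
$u = \frac{713}{8}$ ($u = \left(\frac{-1 + 33 \left(-1\right)}{16 \left(-1\right)} - 6\right) + 93 = \left(\frac{1}{16} \left(-1\right) \left(-1 - 33\right) - 6\right) + 93 = \left(\frac{1}{16} \left(-1\right) \left(-34\right) - 6\right) + 93 = \left(\frac{17}{8} - 6\right) + 93 = - \frac{31}{8} + 93 = \frac{713}{8} \approx 89.125$)
$\sqrt{u - \frac{447}{29}} = \sqrt{\frac{713}{8} - \frac{447}{29}} = \sqrt{\frac{17101}{232}} = \frac{7 \sqrt{20242}}{116}$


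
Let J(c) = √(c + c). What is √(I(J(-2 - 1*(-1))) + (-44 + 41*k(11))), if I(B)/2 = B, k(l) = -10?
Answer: √(-454 + 2*I*√2) ≈ 0.06637 + 21.307*I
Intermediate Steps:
J(c) = √2*√c (J(c) = √(2*c) = √2*√c)
I(B) = 2*B
√(I(J(-2 - 1*(-1))) + (-44 + 41*k(11))) = √(2*(√2*√(-2 - 1*(-1))) + (-44 + 41*(-10))) = √(2*(√2*√(-2 + 1)) + (-44 - 410)) = √(2*(√2*√(-1)) - 454) = √(2*(√2*I) - 454) = √(2*(I*√2) - 454) = √(2*I*√2 - 454) = √(-454 + 2*I*√2)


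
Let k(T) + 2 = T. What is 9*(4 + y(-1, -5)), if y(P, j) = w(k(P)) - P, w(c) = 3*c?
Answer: -36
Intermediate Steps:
k(T) = -2 + T
y(P, j) = -6 + 2*P (y(P, j) = 3*(-2 + P) - P = (-6 + 3*P) - P = -6 + 2*P)
9*(4 + y(-1, -5)) = 9*(4 + (-6 + 2*(-1))) = 9*(4 + (-6 - 2)) = 9*(4 - 8) = 9*(-4) = -36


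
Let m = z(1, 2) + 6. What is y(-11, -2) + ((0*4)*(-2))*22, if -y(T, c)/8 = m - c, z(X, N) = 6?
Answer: -112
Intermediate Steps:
m = 12 (m = 6 + 6 = 12)
y(T, c) = -96 + 8*c (y(T, c) = -8*(12 - c) = -96 + 8*c)
y(-11, -2) + ((0*4)*(-2))*22 = (-96 + 8*(-2)) + ((0*4)*(-2))*22 = (-96 - 16) + (0*(-2))*22 = -112 + 0*22 = -112 + 0 = -112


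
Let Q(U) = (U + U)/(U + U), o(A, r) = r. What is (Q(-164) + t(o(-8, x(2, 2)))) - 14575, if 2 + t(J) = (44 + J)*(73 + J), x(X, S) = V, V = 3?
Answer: -11004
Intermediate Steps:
x(X, S) = 3
t(J) = -2 + (44 + J)*(73 + J)
Q(U) = 1 (Q(U) = (2*U)/((2*U)) = (2*U)*(1/(2*U)) = 1)
(Q(-164) + t(o(-8, x(2, 2)))) - 14575 = (1 + (3210 + 3² + 117*3)) - 14575 = (1 + (3210 + 9 + 351)) - 14575 = (1 + 3570) - 14575 = 3571 - 14575 = -11004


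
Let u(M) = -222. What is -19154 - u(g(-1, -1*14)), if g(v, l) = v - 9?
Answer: -18932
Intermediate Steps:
g(v, l) = -9 + v
-19154 - u(g(-1, -1*14)) = -19154 - 1*(-222) = -19154 + 222 = -18932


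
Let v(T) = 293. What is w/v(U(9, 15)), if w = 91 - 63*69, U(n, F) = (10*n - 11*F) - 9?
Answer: -4256/293 ≈ -14.526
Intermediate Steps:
U(n, F) = -9 - 11*F + 10*n (U(n, F) = (-11*F + 10*n) - 9 = -9 - 11*F + 10*n)
w = -4256 (w = 91 - 4347 = -4256)
w/v(U(9, 15)) = -4256/293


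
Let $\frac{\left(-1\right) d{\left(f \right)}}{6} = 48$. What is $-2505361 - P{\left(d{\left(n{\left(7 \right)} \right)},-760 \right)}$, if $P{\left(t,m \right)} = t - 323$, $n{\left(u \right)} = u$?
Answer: $-2504750$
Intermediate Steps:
$d{\left(f \right)} = -288$ ($d{\left(f \right)} = \left(-6\right) 48 = -288$)
$P{\left(t,m \right)} = -323 + t$
$-2505361 - P{\left(d{\left(n{\left(7 \right)} \right)},-760 \right)} = -2505361 - \left(-323 - 288\right) = -2505361 - -611 = -2505361 + 611 = -2504750$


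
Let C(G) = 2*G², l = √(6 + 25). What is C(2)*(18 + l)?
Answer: 144 + 8*√31 ≈ 188.54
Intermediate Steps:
l = √31 ≈ 5.5678
C(2)*(18 + l) = (2*2²)*(18 + √31) = (2*4)*(18 + √31) = 8*(18 + √31) = 144 + 8*√31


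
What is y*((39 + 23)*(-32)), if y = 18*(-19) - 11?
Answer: 700352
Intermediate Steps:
y = -353 (y = -342 - 11 = -353)
y*((39 + 23)*(-32)) = -353*(39 + 23)*(-32) = -21886*(-32) = -353*(-1984) = 700352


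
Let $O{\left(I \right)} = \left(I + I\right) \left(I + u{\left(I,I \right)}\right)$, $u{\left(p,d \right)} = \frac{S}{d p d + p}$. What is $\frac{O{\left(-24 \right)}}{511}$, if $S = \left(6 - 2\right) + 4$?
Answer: $\frac{94960}{42121} \approx 2.2545$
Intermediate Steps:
$S = 8$ ($S = 4 + 4 = 8$)
$u{\left(p,d \right)} = \frac{8}{p + p d^{2}}$ ($u{\left(p,d \right)} = \frac{8}{d p d + p} = \frac{8}{p d^{2} + p} = \frac{8}{p + p d^{2}}$)
$O{\left(I \right)} = 2 I \left(I + \frac{8}{I \left(1 + I^{2}\right)}\right)$ ($O{\left(I \right)} = \left(I + I\right) \left(I + \frac{8}{I \left(1 + I^{2}\right)}\right) = 2 I \left(I + \frac{8}{I \left(1 + I^{2}\right)}\right)$)
$\frac{O{\left(-24 \right)}}{511} = \frac{2 \frac{1}{1 + \left(-24\right)^{2}} \left(8 + \left(-24\right)^{2} \left(1 + \left(-24\right)^{2}\right)\right)}{511} = \frac{2 \left(8 + 576 \left(1 + 576\right)\right)}{1 + 576} \cdot \frac{1}{511} = \frac{2 \left(8 + 576 \cdot 577\right)}{577} \cdot \frac{1}{511} = 2 \cdot \frac{1}{577} \left(8 + 332352\right) \frac{1}{511} = 2 \cdot \frac{1}{577} \cdot 332360 \cdot \frac{1}{511} = \frac{664720}{577} \cdot \frac{1}{511} = \frac{94960}{42121}$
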